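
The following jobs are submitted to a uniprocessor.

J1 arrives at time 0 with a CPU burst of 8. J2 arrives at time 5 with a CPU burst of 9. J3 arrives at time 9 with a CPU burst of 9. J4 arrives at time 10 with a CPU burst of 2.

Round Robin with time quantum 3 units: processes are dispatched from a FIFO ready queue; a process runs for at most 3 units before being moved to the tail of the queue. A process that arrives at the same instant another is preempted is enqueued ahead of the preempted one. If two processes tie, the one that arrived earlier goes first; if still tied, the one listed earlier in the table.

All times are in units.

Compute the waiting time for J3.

Gantt: | J1 0-6 | J2 6-9 | J1 9-11 | J3 11-14 | J2 14-17 | J4 17-19 | J3 19-22 | J2 22-25 | J3 25-28 |
Completion: J1=11  J2=25  J3=28  J4=19
Waiting(J3) = turnaround − burst = 19 − 9 = 10

10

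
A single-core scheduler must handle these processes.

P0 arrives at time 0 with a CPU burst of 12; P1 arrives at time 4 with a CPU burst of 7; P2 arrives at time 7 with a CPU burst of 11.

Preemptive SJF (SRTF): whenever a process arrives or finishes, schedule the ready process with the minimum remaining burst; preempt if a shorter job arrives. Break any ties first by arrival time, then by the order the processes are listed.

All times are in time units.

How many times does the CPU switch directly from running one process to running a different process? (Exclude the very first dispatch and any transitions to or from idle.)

Timeline: | P0 0-4 | P1 4-11 | P0 11-19 | P2 19-30 |
Completion: P0=19  P1=11  P2=30

3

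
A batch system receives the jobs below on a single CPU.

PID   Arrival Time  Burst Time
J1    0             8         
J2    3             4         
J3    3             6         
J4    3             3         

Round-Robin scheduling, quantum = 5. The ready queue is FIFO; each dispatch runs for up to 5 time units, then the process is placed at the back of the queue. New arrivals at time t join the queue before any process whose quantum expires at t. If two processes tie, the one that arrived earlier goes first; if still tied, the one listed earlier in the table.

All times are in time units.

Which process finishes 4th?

Schedule: | J1 0-5 | J2 5-9 | J3 9-14 | J4 14-17 | J1 17-20 | J3 20-21 |
Completion: J1=20  J2=9  J3=21  J4=17
Finish order: J2 → J4 → J1 → J3

J3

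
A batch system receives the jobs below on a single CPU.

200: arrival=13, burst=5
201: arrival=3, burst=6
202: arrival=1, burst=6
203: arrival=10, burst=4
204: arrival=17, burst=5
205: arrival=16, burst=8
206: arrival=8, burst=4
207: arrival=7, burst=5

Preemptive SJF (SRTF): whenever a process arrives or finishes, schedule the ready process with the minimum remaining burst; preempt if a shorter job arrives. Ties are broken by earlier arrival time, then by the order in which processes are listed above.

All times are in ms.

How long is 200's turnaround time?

12

Schedule: | idle 0-1 | 202 1-7 | 207 7-12 | 206 12-16 | 203 16-20 | 200 20-25 | 204 25-30 | 201 30-36 | 205 36-44 |
Completion: 200=25  201=36  202=7  203=20  204=30  205=44  206=16  207=12
Turnaround (C−A): 200=12  201=33  202=6  203=10  204=13  205=28  206=8  207=5
Turnaround(200) = completion − arrival = 25 − 13 = 12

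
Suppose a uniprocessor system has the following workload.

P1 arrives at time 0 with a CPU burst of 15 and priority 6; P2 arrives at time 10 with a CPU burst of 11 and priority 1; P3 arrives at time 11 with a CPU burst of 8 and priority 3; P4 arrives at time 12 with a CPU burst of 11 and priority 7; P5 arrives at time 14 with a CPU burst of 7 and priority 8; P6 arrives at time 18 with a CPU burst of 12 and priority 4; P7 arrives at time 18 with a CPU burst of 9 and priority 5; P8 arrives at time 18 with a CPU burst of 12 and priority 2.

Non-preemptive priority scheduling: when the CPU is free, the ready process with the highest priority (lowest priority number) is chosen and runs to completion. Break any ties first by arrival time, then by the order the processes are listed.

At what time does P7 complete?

67

Gantt: | P1 0-15 | P2 15-26 | P8 26-38 | P3 38-46 | P6 46-58 | P7 58-67 | P4 67-78 | P5 78-85 |
Completion: P1=15  P2=26  P3=46  P4=78  P5=85  P6=58  P7=67  P8=38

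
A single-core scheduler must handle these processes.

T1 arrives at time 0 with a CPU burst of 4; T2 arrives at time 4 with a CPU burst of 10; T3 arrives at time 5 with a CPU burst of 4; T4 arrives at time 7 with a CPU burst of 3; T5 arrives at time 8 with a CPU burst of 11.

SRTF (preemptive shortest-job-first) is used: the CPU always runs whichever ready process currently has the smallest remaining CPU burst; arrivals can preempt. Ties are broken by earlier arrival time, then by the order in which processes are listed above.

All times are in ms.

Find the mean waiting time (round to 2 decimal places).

4.40

Timeline: | T1 0-4 | T2 4-5 | T3 5-9 | T4 9-12 | T2 12-21 | T5 21-32 |
Completion: T1=4  T2=21  T3=9  T4=12  T5=32
Turnaround (C−A): T1=4  T2=17  T3=4  T4=5  T5=24
Waiting times: T1=0, T2=7, T3=0, T4=2, T5=13
Average waiting = (0+7+0+2+13) / 5 = 22/5 = 4.40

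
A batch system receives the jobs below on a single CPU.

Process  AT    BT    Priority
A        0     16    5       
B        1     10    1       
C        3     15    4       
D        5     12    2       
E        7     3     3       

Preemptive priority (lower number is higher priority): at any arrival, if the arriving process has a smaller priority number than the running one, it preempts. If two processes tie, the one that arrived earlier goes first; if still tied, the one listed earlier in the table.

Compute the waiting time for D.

Timeline: | A 0-1 | B 1-11 | D 11-23 | E 23-26 | C 26-41 | A 41-56 |
Completion: A=56  B=11  C=41  D=23  E=26
Turnaround (C−A): A=56  B=10  C=38  D=18  E=19
Waiting(D) = turnaround − burst = 18 − 12 = 6

6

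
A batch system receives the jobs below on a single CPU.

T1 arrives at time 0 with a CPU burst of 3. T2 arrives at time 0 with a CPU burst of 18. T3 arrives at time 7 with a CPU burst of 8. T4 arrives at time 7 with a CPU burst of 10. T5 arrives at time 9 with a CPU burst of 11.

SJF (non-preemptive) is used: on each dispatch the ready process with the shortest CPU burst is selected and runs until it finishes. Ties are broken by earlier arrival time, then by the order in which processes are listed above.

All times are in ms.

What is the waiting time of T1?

Gantt: | T1 0-3 | T2 3-21 | T3 21-29 | T4 29-39 | T5 39-50 |
Completion: T1=3  T2=21  T3=29  T4=39  T5=50
Waiting(T1) = turnaround − burst = 3 − 3 = 0

0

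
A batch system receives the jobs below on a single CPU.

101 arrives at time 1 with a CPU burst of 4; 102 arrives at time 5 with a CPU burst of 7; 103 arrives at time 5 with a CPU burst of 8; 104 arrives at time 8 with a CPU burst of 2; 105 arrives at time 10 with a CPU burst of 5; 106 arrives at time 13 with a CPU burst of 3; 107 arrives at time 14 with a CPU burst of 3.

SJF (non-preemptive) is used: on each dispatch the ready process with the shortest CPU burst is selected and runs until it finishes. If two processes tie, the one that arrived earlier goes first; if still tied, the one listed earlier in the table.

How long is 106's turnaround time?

Gantt: | idle 0-1 | 101 1-5 | 102 5-12 | 104 12-14 | 106 14-17 | 107 17-20 | 105 20-25 | 103 25-33 |
Completion: 101=5  102=12  103=33  104=14  105=25  106=17  107=20
Turnaround (C−A): 101=4  102=7  103=28  104=6  105=15  106=4  107=6
Turnaround(106) = completion − arrival = 17 − 13 = 4

4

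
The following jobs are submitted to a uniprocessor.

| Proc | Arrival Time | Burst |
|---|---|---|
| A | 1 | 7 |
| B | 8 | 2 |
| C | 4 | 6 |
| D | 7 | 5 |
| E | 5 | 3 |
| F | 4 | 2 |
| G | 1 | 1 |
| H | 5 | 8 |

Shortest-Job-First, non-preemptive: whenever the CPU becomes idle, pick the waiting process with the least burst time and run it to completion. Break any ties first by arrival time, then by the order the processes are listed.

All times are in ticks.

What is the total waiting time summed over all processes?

65

Schedule: | idle 0-1 | G 1-2 | A 2-9 | F 9-11 | B 11-13 | E 13-16 | D 16-21 | C 21-27 | H 27-35 |
Completion: A=9  B=13  C=27  D=21  E=16  F=11  G=2  H=35
Turnaround (C−A): A=8  B=5  C=23  D=14  E=11  F=7  G=1  H=30
Waiting = turnaround − burst: A=1, B=3, C=17, D=9, E=8, F=5, G=0, H=22
Total waiting = 1 + 3 + 17 + 9 + 8 + 5 + 0 + 22 = 65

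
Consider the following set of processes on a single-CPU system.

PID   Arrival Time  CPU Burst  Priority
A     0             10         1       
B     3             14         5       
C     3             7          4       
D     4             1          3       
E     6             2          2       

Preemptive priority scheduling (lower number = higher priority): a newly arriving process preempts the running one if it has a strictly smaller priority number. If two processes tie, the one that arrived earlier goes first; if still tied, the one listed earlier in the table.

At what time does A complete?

Gantt: | A 0-10 | E 10-12 | D 12-13 | C 13-20 | B 20-34 |
Completion: A=10  B=34  C=20  D=13  E=12
Turnaround (C−A): A=10  B=31  C=17  D=9  E=6

10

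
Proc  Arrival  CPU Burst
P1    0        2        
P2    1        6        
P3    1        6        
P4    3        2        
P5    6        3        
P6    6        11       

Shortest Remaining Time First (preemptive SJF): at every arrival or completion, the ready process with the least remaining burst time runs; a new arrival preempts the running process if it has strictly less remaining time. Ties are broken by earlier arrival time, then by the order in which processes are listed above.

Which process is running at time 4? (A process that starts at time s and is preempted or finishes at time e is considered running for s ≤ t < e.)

P4

Schedule: | P1 0-2 | P2 2-3 | P4 3-5 | P2 5-6 | P5 6-9 | P2 9-13 | P3 13-19 | P6 19-30 |
Completion: P1=2  P2=13  P3=19  P4=5  P5=9  P6=30
Turnaround (C−A): P1=2  P2=12  P3=18  P4=2  P5=3  P6=24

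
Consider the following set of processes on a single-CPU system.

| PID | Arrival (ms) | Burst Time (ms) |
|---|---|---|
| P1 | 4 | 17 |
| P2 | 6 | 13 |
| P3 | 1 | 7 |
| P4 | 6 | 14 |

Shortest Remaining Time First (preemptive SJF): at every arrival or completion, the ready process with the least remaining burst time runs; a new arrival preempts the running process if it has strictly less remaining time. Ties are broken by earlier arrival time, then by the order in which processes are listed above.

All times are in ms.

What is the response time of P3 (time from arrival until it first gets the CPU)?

0

Gantt: | idle 0-1 | P3 1-8 | P2 8-21 | P4 21-35 | P1 35-52 |
Completion: P1=52  P2=21  P3=8  P4=35
Turnaround (C−A): P1=48  P2=15  P3=7  P4=29
Response(P3) = first start − arrival = 1 − 1 = 0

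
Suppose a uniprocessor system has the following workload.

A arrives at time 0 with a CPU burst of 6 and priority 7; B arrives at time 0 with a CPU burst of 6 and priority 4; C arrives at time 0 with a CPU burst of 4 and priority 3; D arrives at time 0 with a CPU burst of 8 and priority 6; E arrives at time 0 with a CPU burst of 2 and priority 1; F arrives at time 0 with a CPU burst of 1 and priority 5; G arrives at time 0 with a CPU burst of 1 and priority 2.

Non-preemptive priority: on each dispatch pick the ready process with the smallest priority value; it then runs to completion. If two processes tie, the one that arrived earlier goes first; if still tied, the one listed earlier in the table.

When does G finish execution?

Schedule: | E 0-2 | G 2-3 | C 3-7 | B 7-13 | F 13-14 | D 14-22 | A 22-28 |
Completion: A=28  B=13  C=7  D=22  E=2  F=14  G=3

3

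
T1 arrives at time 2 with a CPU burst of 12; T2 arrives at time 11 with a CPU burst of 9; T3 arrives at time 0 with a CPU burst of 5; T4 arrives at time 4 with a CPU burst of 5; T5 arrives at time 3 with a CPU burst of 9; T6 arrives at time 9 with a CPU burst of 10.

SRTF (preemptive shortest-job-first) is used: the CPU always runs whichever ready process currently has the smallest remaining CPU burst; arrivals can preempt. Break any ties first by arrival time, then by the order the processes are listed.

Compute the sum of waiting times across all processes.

Timeline: | T3 0-5 | T4 5-10 | T5 10-19 | T2 19-28 | T6 28-38 | T1 38-50 |
Completion: T1=50  T2=28  T3=5  T4=10  T5=19  T6=38
Turnaround (C−A): T1=48  T2=17  T3=5  T4=6  T5=16  T6=29
Waiting = turnaround − burst: T1=36, T2=8, T3=0, T4=1, T5=7, T6=19
Total waiting = 36 + 8 + 0 + 1 + 7 + 19 = 71

71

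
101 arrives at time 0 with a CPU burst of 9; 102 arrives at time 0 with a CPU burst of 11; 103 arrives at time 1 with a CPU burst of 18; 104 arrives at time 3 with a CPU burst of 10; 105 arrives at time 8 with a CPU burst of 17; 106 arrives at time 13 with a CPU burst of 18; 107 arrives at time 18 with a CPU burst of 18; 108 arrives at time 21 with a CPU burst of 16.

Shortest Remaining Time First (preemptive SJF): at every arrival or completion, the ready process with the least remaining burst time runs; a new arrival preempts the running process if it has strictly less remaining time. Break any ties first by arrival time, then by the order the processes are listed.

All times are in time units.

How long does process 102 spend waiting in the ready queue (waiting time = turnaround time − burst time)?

19

Schedule: | 101 0-9 | 104 9-19 | 102 19-30 | 108 30-46 | 105 46-63 | 103 63-81 | 106 81-99 | 107 99-117 |
Completion: 101=9  102=30  103=81  104=19  105=63  106=99  107=117  108=46
Turnaround (C−A): 101=9  102=30  103=80  104=16  105=55  106=86  107=99  108=25
Waiting(102) = turnaround − burst = 30 − 11 = 19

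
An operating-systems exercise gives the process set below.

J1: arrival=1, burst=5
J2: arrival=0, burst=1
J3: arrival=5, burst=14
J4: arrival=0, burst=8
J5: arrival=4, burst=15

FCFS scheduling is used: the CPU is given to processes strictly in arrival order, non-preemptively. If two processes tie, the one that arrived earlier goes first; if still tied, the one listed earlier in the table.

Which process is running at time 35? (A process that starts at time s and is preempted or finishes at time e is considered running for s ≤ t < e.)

Schedule: | J2 0-1 | J4 1-9 | J1 9-14 | J5 14-29 | J3 29-43 |
Completion: J1=14  J2=1  J3=43  J4=9  J5=29
Turnaround (C−A): J1=13  J2=1  J3=38  J4=9  J5=25

J3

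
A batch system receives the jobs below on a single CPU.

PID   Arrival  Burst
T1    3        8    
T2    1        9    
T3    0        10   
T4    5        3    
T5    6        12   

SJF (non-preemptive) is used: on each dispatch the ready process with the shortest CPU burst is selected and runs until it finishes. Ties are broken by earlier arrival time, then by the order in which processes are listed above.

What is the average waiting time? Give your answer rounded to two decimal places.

11.80

Timeline: | T3 0-10 | T4 10-13 | T1 13-21 | T2 21-30 | T5 30-42 |
Completion: T1=21  T2=30  T3=10  T4=13  T5=42
Waiting times: T1=10, T2=20, T3=0, T4=5, T5=24
Average waiting = (10+20+0+5+24) / 5 = 59/5 = 11.80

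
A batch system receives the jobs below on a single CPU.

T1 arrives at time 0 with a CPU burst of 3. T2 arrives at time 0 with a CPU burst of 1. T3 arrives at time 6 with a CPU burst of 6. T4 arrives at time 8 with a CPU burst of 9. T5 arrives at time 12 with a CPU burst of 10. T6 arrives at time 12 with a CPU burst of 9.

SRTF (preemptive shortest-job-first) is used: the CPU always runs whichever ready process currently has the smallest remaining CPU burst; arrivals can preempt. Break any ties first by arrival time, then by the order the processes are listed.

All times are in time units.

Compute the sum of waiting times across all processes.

32

Schedule: | T2 0-1 | T1 1-4 | idle 4-6 | T3 6-12 | T4 12-21 | T6 21-30 | T5 30-40 |
Completion: T1=4  T2=1  T3=12  T4=21  T5=40  T6=30
Waiting = turnaround − burst: T1=1, T2=0, T3=0, T4=4, T5=18, T6=9
Total waiting = 1 + 0 + 0 + 4 + 18 + 9 = 32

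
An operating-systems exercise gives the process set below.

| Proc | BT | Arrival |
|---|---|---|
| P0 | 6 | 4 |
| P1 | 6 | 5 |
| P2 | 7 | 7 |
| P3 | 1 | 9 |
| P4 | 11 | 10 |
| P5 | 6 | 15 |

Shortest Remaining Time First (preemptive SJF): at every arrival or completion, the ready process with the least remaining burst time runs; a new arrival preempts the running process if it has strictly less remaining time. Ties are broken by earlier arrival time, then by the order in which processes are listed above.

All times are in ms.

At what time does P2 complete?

Gantt: | idle 0-4 | P0 4-10 | P3 10-11 | P1 11-17 | P5 17-23 | P2 23-30 | P4 30-41 |
Completion: P0=10  P1=17  P2=30  P3=11  P4=41  P5=23

30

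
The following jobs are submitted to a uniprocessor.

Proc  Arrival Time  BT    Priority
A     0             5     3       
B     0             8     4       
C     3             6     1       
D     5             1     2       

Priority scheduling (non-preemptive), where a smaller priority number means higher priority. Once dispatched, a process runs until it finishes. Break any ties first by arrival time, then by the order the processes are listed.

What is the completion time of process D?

12

Gantt: | A 0-5 | C 5-11 | D 11-12 | B 12-20 |
Completion: A=5  B=20  C=11  D=12
Turnaround (C−A): A=5  B=20  C=8  D=7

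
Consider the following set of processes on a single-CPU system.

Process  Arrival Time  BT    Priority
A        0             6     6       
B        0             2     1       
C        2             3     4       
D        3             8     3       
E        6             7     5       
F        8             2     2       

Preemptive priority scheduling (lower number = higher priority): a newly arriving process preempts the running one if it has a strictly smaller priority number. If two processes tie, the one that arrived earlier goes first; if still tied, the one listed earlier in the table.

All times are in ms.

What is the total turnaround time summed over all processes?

71

Timeline: | B 0-2 | C 2-3 | D 3-8 | F 8-10 | D 10-13 | C 13-15 | E 15-22 | A 22-28 |
Completion: A=28  B=2  C=15  D=13  E=22  F=10
Turnaround = completion − arrival: A=28, B=2, C=13, D=10, E=16, F=2
Total turnaround = 28 + 2 + 13 + 10 + 16 + 2 = 71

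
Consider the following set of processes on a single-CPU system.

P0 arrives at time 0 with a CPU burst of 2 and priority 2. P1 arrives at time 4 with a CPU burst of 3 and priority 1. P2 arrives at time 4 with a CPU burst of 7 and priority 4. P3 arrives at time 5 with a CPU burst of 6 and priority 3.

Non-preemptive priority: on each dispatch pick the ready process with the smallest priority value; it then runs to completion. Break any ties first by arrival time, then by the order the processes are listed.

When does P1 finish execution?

7

Gantt: | P0 0-2 | idle 2-4 | P1 4-7 | P3 7-13 | P2 13-20 |
Completion: P0=2  P1=7  P2=20  P3=13
Turnaround (C−A): P0=2  P1=3  P2=16  P3=8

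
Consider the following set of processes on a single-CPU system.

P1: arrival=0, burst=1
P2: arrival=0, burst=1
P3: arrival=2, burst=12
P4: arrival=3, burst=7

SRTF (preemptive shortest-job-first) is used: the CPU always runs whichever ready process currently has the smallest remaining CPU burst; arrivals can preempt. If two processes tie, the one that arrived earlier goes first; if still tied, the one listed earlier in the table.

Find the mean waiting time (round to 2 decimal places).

Timeline: | P1 0-1 | P2 1-2 | P3 2-3 | P4 3-10 | P3 10-21 |
Completion: P1=1  P2=2  P3=21  P4=10
Turnaround (C−A): P1=1  P2=2  P3=19  P4=7
Waiting times: P1=0, P2=1, P3=7, P4=0
Average waiting = (0+1+7+0) / 4 = 8/4 = 2.00

2.00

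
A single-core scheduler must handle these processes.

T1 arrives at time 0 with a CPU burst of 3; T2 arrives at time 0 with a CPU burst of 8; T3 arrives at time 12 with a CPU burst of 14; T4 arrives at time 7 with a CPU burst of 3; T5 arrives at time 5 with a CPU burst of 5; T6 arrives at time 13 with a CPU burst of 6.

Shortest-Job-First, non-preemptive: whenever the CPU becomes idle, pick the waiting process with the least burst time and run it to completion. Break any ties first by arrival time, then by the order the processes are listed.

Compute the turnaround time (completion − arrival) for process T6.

12

Timeline: | T1 0-3 | T2 3-11 | T4 11-14 | T5 14-19 | T6 19-25 | T3 25-39 |
Completion: T1=3  T2=11  T3=39  T4=14  T5=19  T6=25
Turnaround(T6) = completion − arrival = 25 − 13 = 12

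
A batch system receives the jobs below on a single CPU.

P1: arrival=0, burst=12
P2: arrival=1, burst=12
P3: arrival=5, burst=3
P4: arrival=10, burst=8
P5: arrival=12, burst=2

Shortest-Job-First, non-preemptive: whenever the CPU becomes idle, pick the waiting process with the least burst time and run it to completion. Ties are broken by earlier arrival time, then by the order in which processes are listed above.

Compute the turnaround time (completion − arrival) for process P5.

Gantt: | P1 0-12 | P5 12-14 | P3 14-17 | P4 17-25 | P2 25-37 |
Completion: P1=12  P2=37  P3=17  P4=25  P5=14
Turnaround(P5) = completion − arrival = 14 − 12 = 2

2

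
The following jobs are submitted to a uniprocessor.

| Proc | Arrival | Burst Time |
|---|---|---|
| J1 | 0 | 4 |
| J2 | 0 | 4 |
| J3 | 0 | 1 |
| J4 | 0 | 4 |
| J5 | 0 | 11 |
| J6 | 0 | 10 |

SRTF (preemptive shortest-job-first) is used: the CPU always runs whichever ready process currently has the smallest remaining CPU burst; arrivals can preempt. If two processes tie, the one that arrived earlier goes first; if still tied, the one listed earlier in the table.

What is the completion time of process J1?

Gantt: | J3 0-1 | J1 1-5 | J2 5-9 | J4 9-13 | J6 13-23 | J5 23-34 |
Completion: J1=5  J2=9  J3=1  J4=13  J5=34  J6=23
Turnaround (C−A): J1=5  J2=9  J3=1  J4=13  J5=34  J6=23

5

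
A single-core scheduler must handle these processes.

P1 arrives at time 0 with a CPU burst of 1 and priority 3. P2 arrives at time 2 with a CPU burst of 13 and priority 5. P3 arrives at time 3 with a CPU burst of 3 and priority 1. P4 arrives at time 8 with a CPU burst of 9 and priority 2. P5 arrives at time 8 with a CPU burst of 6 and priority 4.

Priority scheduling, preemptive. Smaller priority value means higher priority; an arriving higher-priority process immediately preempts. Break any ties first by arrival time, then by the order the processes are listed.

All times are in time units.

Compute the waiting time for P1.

0

Timeline: | P1 0-1 | idle 1-2 | P2 2-3 | P3 3-6 | P2 6-8 | P4 8-17 | P5 17-23 | P2 23-33 |
Completion: P1=1  P2=33  P3=6  P4=17  P5=23
Waiting(P1) = turnaround − burst = 1 − 1 = 0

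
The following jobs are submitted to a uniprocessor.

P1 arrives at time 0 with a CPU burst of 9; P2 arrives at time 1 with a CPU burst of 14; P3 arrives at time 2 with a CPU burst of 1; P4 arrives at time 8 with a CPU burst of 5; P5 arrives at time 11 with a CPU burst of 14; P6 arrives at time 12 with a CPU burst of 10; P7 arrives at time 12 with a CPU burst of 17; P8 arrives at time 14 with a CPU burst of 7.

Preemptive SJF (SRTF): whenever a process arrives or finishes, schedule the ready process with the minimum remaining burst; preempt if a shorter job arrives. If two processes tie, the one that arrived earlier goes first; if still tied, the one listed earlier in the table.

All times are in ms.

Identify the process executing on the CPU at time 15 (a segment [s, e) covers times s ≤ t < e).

P8

Timeline: | P1 0-2 | P3 2-3 | P1 3-10 | P4 10-15 | P8 15-22 | P6 22-32 | P2 32-46 | P5 46-60 | P7 60-77 |
Completion: P1=10  P2=46  P3=3  P4=15  P5=60  P6=32  P7=77  P8=22
Turnaround (C−A): P1=10  P2=45  P3=1  P4=7  P5=49  P6=20  P7=65  P8=8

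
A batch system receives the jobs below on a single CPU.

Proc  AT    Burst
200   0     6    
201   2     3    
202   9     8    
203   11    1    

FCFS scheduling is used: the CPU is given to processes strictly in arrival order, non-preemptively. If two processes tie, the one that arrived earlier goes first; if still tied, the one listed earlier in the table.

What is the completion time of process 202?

17

Schedule: | 200 0-6 | 201 6-9 | 202 9-17 | 203 17-18 |
Completion: 200=6  201=9  202=17  203=18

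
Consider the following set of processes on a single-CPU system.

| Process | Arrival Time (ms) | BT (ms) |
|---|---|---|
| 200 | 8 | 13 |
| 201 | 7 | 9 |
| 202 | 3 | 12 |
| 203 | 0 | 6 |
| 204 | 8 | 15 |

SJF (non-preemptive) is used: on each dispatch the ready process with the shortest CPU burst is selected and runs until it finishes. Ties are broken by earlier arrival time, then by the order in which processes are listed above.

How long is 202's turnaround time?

Gantt: | 203 0-6 | 202 6-18 | 201 18-27 | 200 27-40 | 204 40-55 |
Completion: 200=40  201=27  202=18  203=6  204=55
Turnaround(202) = completion − arrival = 18 − 3 = 15

15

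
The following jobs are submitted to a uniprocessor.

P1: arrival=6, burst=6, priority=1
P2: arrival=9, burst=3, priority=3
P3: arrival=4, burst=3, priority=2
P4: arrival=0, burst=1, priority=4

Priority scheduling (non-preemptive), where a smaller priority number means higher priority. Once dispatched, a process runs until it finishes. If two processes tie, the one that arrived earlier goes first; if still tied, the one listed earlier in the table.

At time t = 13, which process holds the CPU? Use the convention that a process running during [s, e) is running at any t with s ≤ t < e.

Timeline: | P4 0-1 | idle 1-4 | P3 4-7 | P1 7-13 | P2 13-16 |
Completion: P1=13  P2=16  P3=7  P4=1
Turnaround (C−A): P1=7  P2=7  P3=3  P4=1

P2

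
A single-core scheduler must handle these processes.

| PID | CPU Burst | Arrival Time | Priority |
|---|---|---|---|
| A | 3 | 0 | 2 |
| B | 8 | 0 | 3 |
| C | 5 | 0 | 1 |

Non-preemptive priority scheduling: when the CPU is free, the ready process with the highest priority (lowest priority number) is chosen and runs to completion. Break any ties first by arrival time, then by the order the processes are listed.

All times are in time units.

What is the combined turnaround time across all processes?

29

Gantt: | C 0-5 | A 5-8 | B 8-16 |
Completion: A=8  B=16  C=5
Turnaround (C−A): A=8  B=16  C=5
Turnaround = completion − arrival: A=8, B=16, C=5
Total turnaround = 8 + 16 + 5 = 29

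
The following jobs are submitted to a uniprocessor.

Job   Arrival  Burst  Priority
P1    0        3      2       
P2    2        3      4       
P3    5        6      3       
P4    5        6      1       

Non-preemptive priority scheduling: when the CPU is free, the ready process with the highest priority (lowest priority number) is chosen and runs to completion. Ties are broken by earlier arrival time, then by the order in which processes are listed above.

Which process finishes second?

Gantt: | P1 0-3 | P2 3-6 | P4 6-12 | P3 12-18 |
Completion: P1=3  P2=6  P3=18  P4=12
Turnaround (C−A): P1=3  P2=4  P3=13  P4=7
Finish order: P1 → P2 → P4 → P3

P2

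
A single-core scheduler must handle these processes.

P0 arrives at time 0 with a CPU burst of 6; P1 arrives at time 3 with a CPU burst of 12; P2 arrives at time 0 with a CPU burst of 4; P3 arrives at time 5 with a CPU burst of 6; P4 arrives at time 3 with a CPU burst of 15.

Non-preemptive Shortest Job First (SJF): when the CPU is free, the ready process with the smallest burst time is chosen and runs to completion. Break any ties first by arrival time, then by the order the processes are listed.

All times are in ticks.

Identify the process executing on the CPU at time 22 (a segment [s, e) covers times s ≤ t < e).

P1

Gantt: | P2 0-4 | P0 4-10 | P3 10-16 | P1 16-28 | P4 28-43 |
Completion: P0=10  P1=28  P2=4  P3=16  P4=43
Turnaround (C−A): P0=10  P1=25  P2=4  P3=11  P4=40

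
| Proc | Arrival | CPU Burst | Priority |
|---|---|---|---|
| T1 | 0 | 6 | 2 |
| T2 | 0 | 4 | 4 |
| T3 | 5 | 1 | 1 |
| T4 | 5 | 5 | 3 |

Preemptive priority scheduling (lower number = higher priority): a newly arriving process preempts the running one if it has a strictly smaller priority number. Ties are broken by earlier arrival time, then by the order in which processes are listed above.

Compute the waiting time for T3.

0

Schedule: | T1 0-5 | T3 5-6 | T1 6-7 | T4 7-12 | T2 12-16 |
Completion: T1=7  T2=16  T3=6  T4=12
Turnaround (C−A): T1=7  T2=16  T3=1  T4=7
Waiting(T3) = turnaround − burst = 1 − 1 = 0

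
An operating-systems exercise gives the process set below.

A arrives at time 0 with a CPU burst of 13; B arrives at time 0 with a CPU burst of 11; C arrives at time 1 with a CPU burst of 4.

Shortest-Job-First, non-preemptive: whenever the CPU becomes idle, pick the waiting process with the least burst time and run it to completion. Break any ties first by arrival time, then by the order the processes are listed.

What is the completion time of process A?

Gantt: | B 0-11 | C 11-15 | A 15-28 |
Completion: A=28  B=11  C=15

28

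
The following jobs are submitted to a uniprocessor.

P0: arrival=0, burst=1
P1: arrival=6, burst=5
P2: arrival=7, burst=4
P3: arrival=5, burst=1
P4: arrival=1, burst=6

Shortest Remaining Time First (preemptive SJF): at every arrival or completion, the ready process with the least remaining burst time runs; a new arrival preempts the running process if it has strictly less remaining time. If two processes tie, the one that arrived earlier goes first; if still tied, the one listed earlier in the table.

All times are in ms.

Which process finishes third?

Schedule: | P0 0-1 | P4 1-5 | P3 5-6 | P4 6-8 | P2 8-12 | P1 12-17 |
Completion: P0=1  P1=17  P2=12  P3=6  P4=8
Finish order: P0 → P3 → P4 → P2 → P1

P4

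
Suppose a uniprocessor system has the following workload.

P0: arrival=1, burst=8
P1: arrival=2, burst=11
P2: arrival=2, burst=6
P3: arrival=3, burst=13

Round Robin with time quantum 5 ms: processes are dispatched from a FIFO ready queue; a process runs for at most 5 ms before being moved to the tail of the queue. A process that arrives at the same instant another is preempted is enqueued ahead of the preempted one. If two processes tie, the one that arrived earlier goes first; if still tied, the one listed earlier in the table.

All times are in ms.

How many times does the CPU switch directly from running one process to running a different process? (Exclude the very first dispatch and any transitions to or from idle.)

9

Gantt: | idle 0-1 | P0 1-6 | P1 6-11 | P2 11-16 | P3 16-21 | P0 21-24 | P1 24-29 | P2 29-30 | P3 30-35 | P1 35-36 | P3 36-39 |
Completion: P0=24  P1=36  P2=30  P3=39
Turnaround (C−A): P0=23  P1=34  P2=28  P3=36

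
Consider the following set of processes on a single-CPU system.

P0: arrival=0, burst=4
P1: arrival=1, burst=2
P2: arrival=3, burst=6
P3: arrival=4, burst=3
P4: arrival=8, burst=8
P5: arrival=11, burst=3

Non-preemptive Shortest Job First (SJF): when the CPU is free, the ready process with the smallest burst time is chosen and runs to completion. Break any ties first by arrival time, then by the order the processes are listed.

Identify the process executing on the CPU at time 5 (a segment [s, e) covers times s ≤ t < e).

Gantt: | P0 0-4 | P1 4-6 | P3 6-9 | P2 9-15 | P5 15-18 | P4 18-26 |
Completion: P0=4  P1=6  P2=15  P3=9  P4=26  P5=18

P1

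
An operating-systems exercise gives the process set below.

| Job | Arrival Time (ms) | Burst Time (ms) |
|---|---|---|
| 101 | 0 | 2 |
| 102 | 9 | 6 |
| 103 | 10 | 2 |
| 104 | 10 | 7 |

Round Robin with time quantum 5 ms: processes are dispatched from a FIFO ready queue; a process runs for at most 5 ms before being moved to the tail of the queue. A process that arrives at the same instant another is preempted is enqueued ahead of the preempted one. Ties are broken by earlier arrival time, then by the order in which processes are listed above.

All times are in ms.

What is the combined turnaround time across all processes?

Schedule: | 101 0-2 | idle 2-9 | 102 9-14 | 103 14-16 | 104 16-21 | 102 21-22 | 104 22-24 |
Completion: 101=2  102=22  103=16  104=24
Turnaround = completion − arrival: 101=2, 102=13, 103=6, 104=14
Total turnaround = 2 + 13 + 6 + 14 = 35

35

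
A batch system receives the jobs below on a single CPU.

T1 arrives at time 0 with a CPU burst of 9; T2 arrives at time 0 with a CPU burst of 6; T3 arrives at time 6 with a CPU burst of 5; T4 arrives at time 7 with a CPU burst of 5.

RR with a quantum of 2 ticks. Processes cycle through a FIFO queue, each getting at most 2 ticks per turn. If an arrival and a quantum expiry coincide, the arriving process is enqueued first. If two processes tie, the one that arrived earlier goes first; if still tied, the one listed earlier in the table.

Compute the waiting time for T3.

12

Timeline: | T1 0-2 | T2 2-4 | T1 4-6 | T2 6-8 | T3 8-10 | T1 10-12 | T4 12-14 | T2 14-16 | T3 16-18 | T1 18-20 | T4 20-22 | T3 22-23 | T1 23-24 | T4 24-25 |
Completion: T1=24  T2=16  T3=23  T4=25
Waiting(T3) = turnaround − burst = 17 − 5 = 12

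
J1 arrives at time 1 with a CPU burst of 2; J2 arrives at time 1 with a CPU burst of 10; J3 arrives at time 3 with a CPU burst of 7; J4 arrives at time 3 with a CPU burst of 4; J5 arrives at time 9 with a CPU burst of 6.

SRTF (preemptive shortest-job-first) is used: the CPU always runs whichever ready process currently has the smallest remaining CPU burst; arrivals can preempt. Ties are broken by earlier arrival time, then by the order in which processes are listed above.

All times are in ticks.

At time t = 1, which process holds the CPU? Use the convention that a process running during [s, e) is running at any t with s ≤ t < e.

Timeline: | idle 0-1 | J1 1-3 | J4 3-7 | J3 7-14 | J5 14-20 | J2 20-30 |
Completion: J1=3  J2=30  J3=14  J4=7  J5=20
Turnaround (C−A): J1=2  J2=29  J3=11  J4=4  J5=11

J1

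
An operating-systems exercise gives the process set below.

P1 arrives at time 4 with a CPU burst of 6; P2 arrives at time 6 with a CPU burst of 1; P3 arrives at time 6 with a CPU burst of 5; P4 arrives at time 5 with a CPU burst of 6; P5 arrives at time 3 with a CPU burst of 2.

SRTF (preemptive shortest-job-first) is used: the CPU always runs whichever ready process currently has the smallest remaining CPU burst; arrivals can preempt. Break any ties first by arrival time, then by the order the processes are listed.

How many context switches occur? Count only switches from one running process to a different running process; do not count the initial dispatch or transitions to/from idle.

Timeline: | idle 0-3 | P5 3-5 | P1 5-6 | P2 6-7 | P1 7-12 | P3 12-17 | P4 17-23 |
Completion: P1=12  P2=7  P3=17  P4=23  P5=5

5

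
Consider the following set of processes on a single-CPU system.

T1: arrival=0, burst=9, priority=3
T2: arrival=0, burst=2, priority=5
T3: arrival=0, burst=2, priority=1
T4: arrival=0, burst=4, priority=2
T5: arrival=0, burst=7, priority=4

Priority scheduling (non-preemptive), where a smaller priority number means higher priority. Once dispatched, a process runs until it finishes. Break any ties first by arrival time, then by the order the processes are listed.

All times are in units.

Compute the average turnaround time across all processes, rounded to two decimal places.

13.80

Schedule: | T3 0-2 | T4 2-6 | T1 6-15 | T5 15-22 | T2 22-24 |
Completion: T1=15  T2=24  T3=2  T4=6  T5=22
Turnaround times: T1=15, T2=24, T3=2, T4=6, T5=22
Average turnaround = (15+24+2+6+22) / 5 = 69/5 = 13.80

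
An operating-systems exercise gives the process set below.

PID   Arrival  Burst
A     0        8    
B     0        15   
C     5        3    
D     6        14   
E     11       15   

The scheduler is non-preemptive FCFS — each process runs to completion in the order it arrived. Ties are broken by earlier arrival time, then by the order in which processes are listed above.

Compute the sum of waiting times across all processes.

75

Gantt: | A 0-8 | B 8-23 | C 23-26 | D 26-40 | E 40-55 |
Completion: A=8  B=23  C=26  D=40  E=55
Turnaround (C−A): A=8  B=23  C=21  D=34  E=44
Waiting = turnaround − burst: A=0, B=8, C=18, D=20, E=29
Total waiting = 0 + 8 + 18 + 20 + 29 = 75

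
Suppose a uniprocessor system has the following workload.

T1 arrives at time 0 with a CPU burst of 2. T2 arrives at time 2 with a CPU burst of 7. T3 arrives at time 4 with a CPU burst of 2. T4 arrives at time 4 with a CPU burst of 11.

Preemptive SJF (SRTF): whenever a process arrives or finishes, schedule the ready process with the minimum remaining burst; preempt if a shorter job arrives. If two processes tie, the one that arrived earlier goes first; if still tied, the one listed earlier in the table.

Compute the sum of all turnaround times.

31

Timeline: | T1 0-2 | T2 2-4 | T3 4-6 | T2 6-11 | T4 11-22 |
Completion: T1=2  T2=11  T3=6  T4=22
Turnaround = completion − arrival: T1=2, T2=9, T3=2, T4=18
Total turnaround = 2 + 9 + 2 + 18 = 31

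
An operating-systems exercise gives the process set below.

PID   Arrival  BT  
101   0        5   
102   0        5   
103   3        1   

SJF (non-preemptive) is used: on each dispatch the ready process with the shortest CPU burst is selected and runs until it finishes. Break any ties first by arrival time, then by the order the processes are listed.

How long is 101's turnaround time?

Timeline: | 101 0-5 | 103 5-6 | 102 6-11 |
Completion: 101=5  102=11  103=6
Turnaround (C−A): 101=5  102=11  103=3
Turnaround(101) = completion − arrival = 5 − 0 = 5

5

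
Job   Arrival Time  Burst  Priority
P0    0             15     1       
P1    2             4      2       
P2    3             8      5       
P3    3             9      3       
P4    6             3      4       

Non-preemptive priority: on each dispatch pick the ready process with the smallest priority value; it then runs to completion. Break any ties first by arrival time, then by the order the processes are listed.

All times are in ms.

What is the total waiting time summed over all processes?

79

Timeline: | P0 0-15 | P1 15-19 | P3 19-28 | P4 28-31 | P2 31-39 |
Completion: P0=15  P1=19  P2=39  P3=28  P4=31
Waiting = turnaround − burst: P0=0, P1=13, P2=28, P3=16, P4=22
Total waiting = 0 + 13 + 28 + 16 + 22 = 79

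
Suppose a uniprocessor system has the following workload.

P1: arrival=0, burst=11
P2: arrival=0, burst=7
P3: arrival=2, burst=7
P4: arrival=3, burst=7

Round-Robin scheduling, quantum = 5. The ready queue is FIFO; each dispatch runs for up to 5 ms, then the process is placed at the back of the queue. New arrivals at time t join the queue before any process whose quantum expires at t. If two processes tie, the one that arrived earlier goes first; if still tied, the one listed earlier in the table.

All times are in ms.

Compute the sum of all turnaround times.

Gantt: | P1 0-5 | P2 5-10 | P3 10-15 | P4 15-20 | P1 20-25 | P2 25-27 | P3 27-29 | P4 29-31 | P1 31-32 |
Completion: P1=32  P2=27  P3=29  P4=31
Turnaround = completion − arrival: P1=32, P2=27, P3=27, P4=28
Total turnaround = 32 + 27 + 27 + 28 = 114

114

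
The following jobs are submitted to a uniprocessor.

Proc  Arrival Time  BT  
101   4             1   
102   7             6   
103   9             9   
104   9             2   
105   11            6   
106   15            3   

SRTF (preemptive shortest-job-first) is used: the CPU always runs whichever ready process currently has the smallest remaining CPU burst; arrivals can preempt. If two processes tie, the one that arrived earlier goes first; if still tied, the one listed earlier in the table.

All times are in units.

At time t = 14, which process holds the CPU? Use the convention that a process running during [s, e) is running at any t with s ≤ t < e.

102

Gantt: | idle 0-4 | 101 4-5 | idle 5-7 | 102 7-9 | 104 9-11 | 102 11-15 | 106 15-18 | 105 18-24 | 103 24-33 |
Completion: 101=5  102=15  103=33  104=11  105=24  106=18
Turnaround (C−A): 101=1  102=8  103=24  104=2  105=13  106=3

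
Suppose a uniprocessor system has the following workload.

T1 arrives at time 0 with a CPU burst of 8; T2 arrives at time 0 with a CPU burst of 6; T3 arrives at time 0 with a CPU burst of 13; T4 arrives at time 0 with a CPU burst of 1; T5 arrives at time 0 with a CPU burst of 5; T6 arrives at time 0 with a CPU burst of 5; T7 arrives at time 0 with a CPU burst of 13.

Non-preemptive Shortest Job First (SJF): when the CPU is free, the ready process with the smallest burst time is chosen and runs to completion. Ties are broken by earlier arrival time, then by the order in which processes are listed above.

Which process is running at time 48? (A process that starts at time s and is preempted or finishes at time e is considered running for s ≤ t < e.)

T7

Schedule: | T4 0-1 | T5 1-6 | T6 6-11 | T2 11-17 | T1 17-25 | T3 25-38 | T7 38-51 |
Completion: T1=25  T2=17  T3=38  T4=1  T5=6  T6=11  T7=51
Turnaround (C−A): T1=25  T2=17  T3=38  T4=1  T5=6  T6=11  T7=51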